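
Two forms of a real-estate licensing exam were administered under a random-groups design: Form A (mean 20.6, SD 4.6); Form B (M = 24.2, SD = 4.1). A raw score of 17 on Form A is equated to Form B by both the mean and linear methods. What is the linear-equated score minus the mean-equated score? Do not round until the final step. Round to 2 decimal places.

0.39

Mean-equated: 17 + (24.2 − 20.6) = 20.60
Linear-equated: (4.1/4.6)(17 − 20.6) + 24.2 = 20.991
Difference = 20.991 − 20.60 = 0.39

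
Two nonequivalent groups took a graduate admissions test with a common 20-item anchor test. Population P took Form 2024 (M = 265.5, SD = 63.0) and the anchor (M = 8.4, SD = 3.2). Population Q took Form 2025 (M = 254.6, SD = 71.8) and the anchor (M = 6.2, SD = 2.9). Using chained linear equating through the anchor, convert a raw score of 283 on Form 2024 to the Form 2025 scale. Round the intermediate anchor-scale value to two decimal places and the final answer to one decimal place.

331.1

Form 2024 → anchor (Population P): v = (3.2/63.0)(283 − 265.5) + 8.4 = 9.29
anchor → Form 2025 (Population Q): y = (71.8/2.9)(9.29 − 6.2) + 254.6 = 331.1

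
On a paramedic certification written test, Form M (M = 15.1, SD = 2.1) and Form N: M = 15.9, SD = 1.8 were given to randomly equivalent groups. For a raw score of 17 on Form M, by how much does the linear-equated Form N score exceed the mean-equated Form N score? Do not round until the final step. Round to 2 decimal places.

-0.27

Mean-equated: 17 + (15.9 − 15.1) = 17.80
Linear-equated: (1.8/2.1)(17 − 15.1) + 15.9 = 17.529
Difference = 17.529 − 17.80 = -0.27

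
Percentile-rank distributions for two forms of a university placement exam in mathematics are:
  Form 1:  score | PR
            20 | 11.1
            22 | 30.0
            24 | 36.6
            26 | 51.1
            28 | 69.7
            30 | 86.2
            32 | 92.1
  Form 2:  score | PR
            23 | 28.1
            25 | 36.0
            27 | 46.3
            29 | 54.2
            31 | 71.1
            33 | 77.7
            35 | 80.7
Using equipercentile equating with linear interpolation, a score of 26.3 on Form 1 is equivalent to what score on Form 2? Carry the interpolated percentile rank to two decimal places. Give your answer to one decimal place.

28.9

PR of 26.3 on Form 1: 51.1 + (26.3 − 26)/(28 − 26) × (69.7 − 51.1) = 53.89
On Form 2, PR 53.89 falls between score 27 (PR 46.3) and 29 (PR 54.2).
Interpolate: 27 + (53.89 − 46.3)/(54.2 − 46.3) × (29 − 27) = 28.9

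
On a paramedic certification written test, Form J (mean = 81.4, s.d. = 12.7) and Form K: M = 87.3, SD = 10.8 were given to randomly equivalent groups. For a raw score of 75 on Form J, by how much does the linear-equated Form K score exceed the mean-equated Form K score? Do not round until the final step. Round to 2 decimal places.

Mean-equated: 75 + (87.3 − 81.4) = 80.90
Linear-equated: (10.8/12.7)(75 − 81.4) + 87.3 = 81.857
Difference = 81.857 − 80.90 = 0.96

0.96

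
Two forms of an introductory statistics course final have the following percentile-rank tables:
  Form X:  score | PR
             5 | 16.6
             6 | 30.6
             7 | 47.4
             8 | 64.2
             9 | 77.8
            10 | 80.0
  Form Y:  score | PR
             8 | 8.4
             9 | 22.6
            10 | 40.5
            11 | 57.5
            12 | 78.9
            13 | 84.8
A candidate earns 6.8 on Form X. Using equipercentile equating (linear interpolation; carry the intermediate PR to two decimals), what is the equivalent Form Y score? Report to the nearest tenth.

PR of 6.8 on Form X: 30.6 + (6.8 − 6)/(7 − 6) × (47.4 − 30.6) = 44.04
On Form Y, PR 44.04 falls between score 10 (PR 40.5) and 11 (PR 57.5).
Interpolate: 10 + (44.04 − 40.5)/(57.5 − 40.5) × (11 − 10) = 10.2

10.2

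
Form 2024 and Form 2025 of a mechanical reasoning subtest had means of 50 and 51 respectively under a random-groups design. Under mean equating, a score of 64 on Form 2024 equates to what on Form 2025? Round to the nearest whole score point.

Mean equating: y = x + (M_Y − M_X) = 64 + (51 − 50) = 65

65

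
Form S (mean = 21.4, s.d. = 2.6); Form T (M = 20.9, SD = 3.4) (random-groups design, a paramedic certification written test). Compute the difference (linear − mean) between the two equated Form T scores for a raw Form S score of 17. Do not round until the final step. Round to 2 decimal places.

-1.35

Mean-equated: 17 + (20.9 − 21.4) = 16.50
Linear-equated: (3.4/2.6)(17 − 21.4) + 20.9 = 15.146
Difference = 15.146 − 16.50 = -1.35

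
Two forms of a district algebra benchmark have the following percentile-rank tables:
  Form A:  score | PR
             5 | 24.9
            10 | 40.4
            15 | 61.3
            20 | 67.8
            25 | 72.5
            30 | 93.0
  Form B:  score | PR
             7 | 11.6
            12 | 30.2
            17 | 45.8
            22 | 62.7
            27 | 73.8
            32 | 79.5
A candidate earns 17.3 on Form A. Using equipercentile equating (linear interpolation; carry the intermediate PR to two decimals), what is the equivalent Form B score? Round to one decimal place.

PR of 17.3 on Form A: 61.3 + (17.3 − 15)/(20 − 15) × (67.8 − 61.3) = 64.29
On Form B, PR 64.29 falls between score 22 (PR 62.7) and 27 (PR 73.8).
Interpolate: 22 + (64.29 − 62.7)/(73.8 − 62.7) × (27 − 22) = 22.7

22.7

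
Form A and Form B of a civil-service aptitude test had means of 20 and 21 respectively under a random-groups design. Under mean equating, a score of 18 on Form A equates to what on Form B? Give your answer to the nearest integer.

Mean equating: y = x + (M_Y − M_X) = 18 + (21 − 20) = 19

19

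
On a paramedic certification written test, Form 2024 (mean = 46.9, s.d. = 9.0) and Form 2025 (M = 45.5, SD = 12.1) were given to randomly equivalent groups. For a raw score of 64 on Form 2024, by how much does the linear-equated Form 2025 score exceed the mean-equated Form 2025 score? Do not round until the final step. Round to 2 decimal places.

Mean-equated: 64 + (45.5 − 46.9) = 62.60
Linear-equated: (12.1/9.0)(64 − 46.9) + 45.5 = 68.490
Difference = 68.490 − 62.60 = 5.89

5.89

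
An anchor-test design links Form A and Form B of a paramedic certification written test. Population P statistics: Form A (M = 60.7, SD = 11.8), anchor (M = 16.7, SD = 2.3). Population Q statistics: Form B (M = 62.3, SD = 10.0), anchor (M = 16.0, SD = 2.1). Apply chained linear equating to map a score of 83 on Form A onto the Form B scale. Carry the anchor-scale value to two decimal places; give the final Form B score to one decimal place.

86.3

Form A → anchor (Population P): v = (2.3/11.8)(83 − 60.7) + 16.7 = 21.05
anchor → Form B (Population Q): y = (10.0/2.1)(21.05 − 16.0) + 62.3 = 86.3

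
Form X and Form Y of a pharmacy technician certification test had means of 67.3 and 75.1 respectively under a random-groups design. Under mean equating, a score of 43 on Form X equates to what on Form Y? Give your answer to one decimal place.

50.8

Mean equating: y = x + (M_Y − M_X) = 43 + (75.1 − 67.3) = 50.8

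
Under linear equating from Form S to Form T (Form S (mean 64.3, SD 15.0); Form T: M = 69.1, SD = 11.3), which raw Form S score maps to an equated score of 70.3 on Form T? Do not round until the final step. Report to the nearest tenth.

Invert y = (SD_Y/SD_X)(x − M_X) + M_Y:
x = (SD_X/SD_Y)(y − M_Y) + M_X = (15.0/11.3)(70.3 − 69.1) + 64.3
x = 1.327434 × 1.200 + 64.3 = 65.9

65.9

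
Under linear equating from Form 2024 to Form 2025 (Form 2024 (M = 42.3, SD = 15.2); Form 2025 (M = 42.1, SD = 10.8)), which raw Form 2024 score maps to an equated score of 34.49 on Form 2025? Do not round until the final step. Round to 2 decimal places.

31.59

Invert y = (SD_Y/SD_X)(x − M_X) + M_Y:
x = (SD_X/SD_Y)(y − M_Y) + M_X = (15.2/10.8)(34.49 − 42.1) + 42.3
x = 1.407407 × -7.610 + 42.3 = 31.59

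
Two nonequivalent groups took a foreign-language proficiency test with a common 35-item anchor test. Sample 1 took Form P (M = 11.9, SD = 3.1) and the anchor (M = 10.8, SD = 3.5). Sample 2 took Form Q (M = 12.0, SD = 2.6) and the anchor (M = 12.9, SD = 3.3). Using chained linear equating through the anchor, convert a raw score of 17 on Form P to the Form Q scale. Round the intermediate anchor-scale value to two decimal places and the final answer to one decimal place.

Form P → anchor (Sample 1): v = (3.5/3.1)(17 − 11.9) + 10.8 = 16.56
anchor → Form Q (Sample 2): y = (2.6/3.3)(16.56 − 12.9) + 12.0 = 14.9

14.9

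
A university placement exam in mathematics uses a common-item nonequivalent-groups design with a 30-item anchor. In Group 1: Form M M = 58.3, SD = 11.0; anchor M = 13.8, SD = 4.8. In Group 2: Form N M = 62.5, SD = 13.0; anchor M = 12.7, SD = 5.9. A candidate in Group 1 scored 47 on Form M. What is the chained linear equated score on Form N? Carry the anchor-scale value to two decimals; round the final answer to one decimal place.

Form M → anchor (Group 1): v = (4.8/11.0)(47 − 58.3) + 13.8 = 8.87
anchor → Form N (Group 2): y = (13.0/5.9)(8.87 − 12.7) + 62.5 = 54.1

54.1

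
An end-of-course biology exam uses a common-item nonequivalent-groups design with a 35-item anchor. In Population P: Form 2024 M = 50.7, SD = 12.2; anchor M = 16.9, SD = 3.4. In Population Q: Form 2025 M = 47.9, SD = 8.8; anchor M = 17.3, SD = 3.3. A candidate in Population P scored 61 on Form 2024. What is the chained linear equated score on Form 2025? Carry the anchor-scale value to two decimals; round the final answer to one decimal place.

54.5

Form 2024 → anchor (Population P): v = (3.4/12.2)(61 − 50.7) + 16.9 = 19.77
anchor → Form 2025 (Population Q): y = (8.8/3.3)(19.77 − 17.3) + 47.9 = 54.5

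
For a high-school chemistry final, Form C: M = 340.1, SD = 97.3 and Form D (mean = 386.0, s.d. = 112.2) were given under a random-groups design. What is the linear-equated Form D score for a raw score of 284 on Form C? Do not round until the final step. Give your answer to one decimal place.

Linear equating: y = (SD_Y/SD_X)(x − M_X) + M_Y
y = (112.2/97.3)(284 − 340.1) + 386.0
y = 1.153135 × -56.1 + 386.0 = -64.6909 + 386.0 = 321.3

321.3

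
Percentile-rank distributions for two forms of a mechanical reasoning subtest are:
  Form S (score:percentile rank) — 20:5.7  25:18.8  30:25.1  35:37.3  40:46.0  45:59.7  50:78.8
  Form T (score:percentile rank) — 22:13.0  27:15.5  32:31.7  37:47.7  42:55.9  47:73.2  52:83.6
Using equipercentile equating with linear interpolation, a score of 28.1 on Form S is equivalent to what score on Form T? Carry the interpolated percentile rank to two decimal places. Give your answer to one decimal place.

PR of 28.1 on Form S: 18.8 + (28.1 − 25)/(30 − 25) × (25.1 − 18.8) = 22.71
On Form T, PR 22.71 falls between score 27 (PR 15.5) and 32 (PR 31.7).
Interpolate: 27 + (22.71 − 15.5)/(31.7 − 15.5) × (32 − 27) = 29.2

29.2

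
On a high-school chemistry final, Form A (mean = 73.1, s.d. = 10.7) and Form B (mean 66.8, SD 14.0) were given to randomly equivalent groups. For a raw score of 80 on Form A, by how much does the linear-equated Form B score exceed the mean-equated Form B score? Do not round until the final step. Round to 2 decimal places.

Mean-equated: 80 + (66.8 − 73.1) = 73.70
Linear-equated: (14.0/10.7)(80 − 73.1) + 66.8 = 75.828
Difference = 75.828 − 73.70 = 2.13

2.13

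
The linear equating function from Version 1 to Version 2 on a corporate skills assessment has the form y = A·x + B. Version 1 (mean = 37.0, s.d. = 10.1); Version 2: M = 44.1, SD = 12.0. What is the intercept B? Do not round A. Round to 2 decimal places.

A = SD_Y / SD_X = 12.0 / 10.1 = 1.188119
B = M_Y − A·M_X = 44.1 − 1.188119 × 37.0 = 0.14

0.14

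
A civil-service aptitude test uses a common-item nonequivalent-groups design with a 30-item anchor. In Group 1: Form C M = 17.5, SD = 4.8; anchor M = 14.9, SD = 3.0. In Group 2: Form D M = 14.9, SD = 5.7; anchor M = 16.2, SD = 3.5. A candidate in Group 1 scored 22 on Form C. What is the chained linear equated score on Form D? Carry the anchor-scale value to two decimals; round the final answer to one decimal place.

17.4

Form C → anchor (Group 1): v = (3.0/4.8)(22 − 17.5) + 14.9 = 17.71
anchor → Form D (Group 2): y = (5.7/3.5)(17.71 − 16.2) + 14.9 = 17.4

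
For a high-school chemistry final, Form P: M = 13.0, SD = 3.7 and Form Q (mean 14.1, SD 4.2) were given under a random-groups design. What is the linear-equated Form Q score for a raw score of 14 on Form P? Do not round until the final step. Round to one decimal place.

Linear equating: y = (SD_Y/SD_X)(x − M_X) + M_Y
y = (4.2/3.7)(14 − 13.0) + 14.1
y = 1.135135 × 1.0 + 14.1 = 1.1351 + 14.1 = 15.2

15.2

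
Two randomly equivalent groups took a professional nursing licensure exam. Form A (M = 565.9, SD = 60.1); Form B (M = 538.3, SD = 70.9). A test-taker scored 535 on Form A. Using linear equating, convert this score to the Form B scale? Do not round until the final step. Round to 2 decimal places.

Linear equating: y = (SD_Y/SD_X)(x − M_X) + M_Y
y = (70.9/60.1)(535 − 565.9) + 538.3
y = 1.179700 × -30.9 + 538.3 = -36.4527 + 538.3 = 501.85

501.85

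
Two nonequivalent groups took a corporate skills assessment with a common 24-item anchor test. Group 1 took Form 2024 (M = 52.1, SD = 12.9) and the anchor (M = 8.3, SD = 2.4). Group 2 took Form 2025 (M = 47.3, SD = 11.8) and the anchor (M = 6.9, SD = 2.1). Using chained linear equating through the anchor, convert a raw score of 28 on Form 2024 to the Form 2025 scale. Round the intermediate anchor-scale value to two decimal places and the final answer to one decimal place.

Form 2024 → anchor (Group 1): v = (2.4/12.9)(28 − 52.1) + 8.3 = 3.82
anchor → Form 2025 (Group 2): y = (11.8/2.1)(3.82 − 6.9) + 47.3 = 30.0

30.0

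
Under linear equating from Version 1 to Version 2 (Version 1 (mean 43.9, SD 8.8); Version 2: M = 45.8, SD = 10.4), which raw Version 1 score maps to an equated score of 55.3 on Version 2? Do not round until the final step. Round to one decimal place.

Invert y = (SD_Y/SD_X)(x − M_X) + M_Y:
x = (SD_X/SD_Y)(y − M_Y) + M_X = (8.8/10.4)(55.3 − 45.8) + 43.9
x = 0.846154 × 9.500 + 43.9 = 51.9

51.9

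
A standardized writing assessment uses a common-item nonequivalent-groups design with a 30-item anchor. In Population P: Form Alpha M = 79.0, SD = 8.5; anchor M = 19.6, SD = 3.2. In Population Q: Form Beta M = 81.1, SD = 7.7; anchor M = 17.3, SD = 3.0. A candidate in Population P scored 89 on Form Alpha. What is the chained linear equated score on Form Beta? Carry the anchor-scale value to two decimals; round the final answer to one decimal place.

Form Alpha → anchor (Population P): v = (3.2/8.5)(89 − 79.0) + 19.6 = 23.36
anchor → Form Beta (Population Q): y = (7.7/3.0)(23.36 − 17.3) + 81.1 = 96.7

96.7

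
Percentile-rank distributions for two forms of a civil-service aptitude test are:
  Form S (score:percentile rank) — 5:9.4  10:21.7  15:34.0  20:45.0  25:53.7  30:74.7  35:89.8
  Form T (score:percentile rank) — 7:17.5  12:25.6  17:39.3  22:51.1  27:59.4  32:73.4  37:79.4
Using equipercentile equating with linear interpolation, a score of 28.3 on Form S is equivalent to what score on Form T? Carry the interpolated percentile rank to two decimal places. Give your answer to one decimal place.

PR of 28.3 on Form S: 53.7 + (28.3 − 25)/(30 − 25) × (74.7 − 53.7) = 67.56
On Form T, PR 67.56 falls between score 27 (PR 59.4) and 32 (PR 73.4).
Interpolate: 27 + (67.56 − 59.4)/(73.4 − 59.4) × (32 − 27) = 29.9

29.9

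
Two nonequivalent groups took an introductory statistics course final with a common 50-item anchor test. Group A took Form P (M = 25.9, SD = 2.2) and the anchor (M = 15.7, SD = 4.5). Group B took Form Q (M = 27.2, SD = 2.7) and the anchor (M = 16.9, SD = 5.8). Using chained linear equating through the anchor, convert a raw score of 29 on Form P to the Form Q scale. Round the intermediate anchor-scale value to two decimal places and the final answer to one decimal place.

29.6

Form P → anchor (Group A): v = (4.5/2.2)(29 − 25.9) + 15.7 = 22.04
anchor → Form Q (Group B): y = (2.7/5.8)(22.04 − 16.9) + 27.2 = 29.6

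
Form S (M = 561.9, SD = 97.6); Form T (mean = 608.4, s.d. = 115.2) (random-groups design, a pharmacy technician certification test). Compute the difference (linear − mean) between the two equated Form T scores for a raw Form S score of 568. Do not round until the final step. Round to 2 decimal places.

Mean-equated: 568 + (608.4 − 561.9) = 614.50
Linear-equated: (115.2/97.6)(568 − 561.9) + 608.4 = 615.600
Difference = 615.600 − 614.50 = 1.10

1.10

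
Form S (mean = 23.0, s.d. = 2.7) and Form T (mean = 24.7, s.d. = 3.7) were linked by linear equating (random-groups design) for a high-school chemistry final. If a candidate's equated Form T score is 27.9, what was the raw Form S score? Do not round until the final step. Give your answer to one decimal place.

Invert y = (SD_Y/SD_X)(x − M_X) + M_Y:
x = (SD_X/SD_Y)(y − M_Y) + M_X = (2.7/3.7)(27.9 − 24.7) + 23.0
x = 0.729730 × 3.200 + 23.0 = 25.3

25.3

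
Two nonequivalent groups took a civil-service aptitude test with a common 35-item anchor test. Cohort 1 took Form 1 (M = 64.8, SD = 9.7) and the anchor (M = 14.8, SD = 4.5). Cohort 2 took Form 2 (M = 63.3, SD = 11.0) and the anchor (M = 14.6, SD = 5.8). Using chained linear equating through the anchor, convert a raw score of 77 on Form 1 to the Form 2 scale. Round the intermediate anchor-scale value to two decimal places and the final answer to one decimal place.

74.4

Form 1 → anchor (Cohort 1): v = (4.5/9.7)(77 − 64.8) + 14.8 = 20.46
anchor → Form 2 (Cohort 2): y = (11.0/5.8)(20.46 − 14.6) + 63.3 = 74.4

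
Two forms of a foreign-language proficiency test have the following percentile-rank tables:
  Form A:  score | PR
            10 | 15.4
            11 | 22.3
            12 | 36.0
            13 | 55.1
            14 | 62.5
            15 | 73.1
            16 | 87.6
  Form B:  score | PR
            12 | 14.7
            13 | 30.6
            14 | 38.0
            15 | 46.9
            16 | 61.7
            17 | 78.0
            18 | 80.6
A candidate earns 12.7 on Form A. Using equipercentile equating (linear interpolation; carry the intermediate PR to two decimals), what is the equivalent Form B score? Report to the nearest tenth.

15.2

PR of 12.7 on Form A: 36.0 + (12.7 − 12)/(13 − 12) × (55.1 − 36.0) = 49.37
On Form B, PR 49.37 falls between score 15 (PR 46.9) and 16 (PR 61.7).
Interpolate: 15 + (49.37 − 46.9)/(61.7 − 46.9) × (16 − 15) = 15.2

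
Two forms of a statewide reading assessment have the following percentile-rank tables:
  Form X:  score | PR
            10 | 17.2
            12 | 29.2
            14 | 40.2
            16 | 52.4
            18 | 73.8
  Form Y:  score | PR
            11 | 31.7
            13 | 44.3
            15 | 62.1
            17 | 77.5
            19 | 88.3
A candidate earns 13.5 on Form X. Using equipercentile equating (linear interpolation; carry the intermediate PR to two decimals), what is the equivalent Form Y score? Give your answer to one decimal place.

11.9

PR of 13.5 on Form X: 29.2 + (13.5 − 12)/(14 − 12) × (40.2 − 29.2) = 37.45
On Form Y, PR 37.45 falls between score 11 (PR 31.7) and 13 (PR 44.3).
Interpolate: 11 + (37.45 − 31.7)/(44.3 − 31.7) × (13 − 11) = 11.9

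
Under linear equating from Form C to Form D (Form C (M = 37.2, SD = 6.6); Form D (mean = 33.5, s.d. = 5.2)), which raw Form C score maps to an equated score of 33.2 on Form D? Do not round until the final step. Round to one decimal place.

Invert y = (SD_Y/SD_X)(x − M_X) + M_Y:
x = (SD_X/SD_Y)(y − M_Y) + M_X = (6.6/5.2)(33.2 − 33.5) + 37.2
x = 1.269231 × -0.300 + 37.2 = 36.8

36.8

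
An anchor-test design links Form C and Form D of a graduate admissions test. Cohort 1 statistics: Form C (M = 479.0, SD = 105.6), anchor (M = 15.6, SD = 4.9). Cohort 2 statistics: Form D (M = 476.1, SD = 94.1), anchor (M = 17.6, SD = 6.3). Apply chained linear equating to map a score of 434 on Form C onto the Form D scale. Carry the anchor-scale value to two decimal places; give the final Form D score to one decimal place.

415.0

Form C → anchor (Cohort 1): v = (4.9/105.6)(434 − 479.0) + 15.6 = 13.51
anchor → Form D (Cohort 2): y = (94.1/6.3)(13.51 − 17.6) + 476.1 = 415.0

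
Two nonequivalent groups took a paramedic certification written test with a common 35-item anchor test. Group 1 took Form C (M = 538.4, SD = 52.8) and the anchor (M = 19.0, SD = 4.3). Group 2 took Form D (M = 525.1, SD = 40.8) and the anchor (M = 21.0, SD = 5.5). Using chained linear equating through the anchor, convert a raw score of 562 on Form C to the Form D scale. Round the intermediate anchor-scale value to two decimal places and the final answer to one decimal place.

Form C → anchor (Group 1): v = (4.3/52.8)(562 − 538.4) + 19.0 = 20.92
anchor → Form D (Group 2): y = (40.8/5.5)(20.92 − 21.0) + 525.1 = 524.5

524.5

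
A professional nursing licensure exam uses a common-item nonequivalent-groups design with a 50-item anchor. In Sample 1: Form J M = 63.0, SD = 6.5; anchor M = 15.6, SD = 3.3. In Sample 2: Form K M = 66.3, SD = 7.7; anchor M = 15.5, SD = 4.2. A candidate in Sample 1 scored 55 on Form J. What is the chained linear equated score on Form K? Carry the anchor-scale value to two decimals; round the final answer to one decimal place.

Form J → anchor (Sample 1): v = (3.3/6.5)(55 − 63.0) + 15.6 = 11.54
anchor → Form K (Sample 2): y = (7.7/4.2)(11.54 − 15.5) + 66.3 = 59.0

59.0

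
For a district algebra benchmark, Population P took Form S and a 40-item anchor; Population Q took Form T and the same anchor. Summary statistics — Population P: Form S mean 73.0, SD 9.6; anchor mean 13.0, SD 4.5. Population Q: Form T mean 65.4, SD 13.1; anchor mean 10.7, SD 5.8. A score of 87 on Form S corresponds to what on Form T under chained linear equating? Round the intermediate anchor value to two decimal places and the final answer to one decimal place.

Form S → anchor (Population P): v = (4.5/9.6)(87 − 73.0) + 13.0 = 19.56
anchor → Form T (Population Q): y = (13.1/5.8)(19.56 − 10.7) + 65.4 = 85.4

85.4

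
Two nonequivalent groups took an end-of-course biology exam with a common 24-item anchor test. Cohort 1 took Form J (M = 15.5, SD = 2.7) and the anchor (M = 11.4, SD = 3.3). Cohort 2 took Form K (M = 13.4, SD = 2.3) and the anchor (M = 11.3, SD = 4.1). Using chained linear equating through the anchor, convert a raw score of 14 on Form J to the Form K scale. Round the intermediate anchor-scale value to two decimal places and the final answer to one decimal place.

12.4

Form J → anchor (Cohort 1): v = (3.3/2.7)(14 − 15.5) + 11.4 = 9.57
anchor → Form K (Cohort 2): y = (2.3/4.1)(9.57 − 11.3) + 13.4 = 12.4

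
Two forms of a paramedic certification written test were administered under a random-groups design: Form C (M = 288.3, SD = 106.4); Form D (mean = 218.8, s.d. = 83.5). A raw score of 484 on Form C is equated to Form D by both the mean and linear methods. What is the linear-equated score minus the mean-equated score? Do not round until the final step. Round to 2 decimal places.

Mean-equated: 484 + (218.8 − 288.3) = 414.50
Linear-equated: (83.5/106.4)(484 − 288.3) + 218.8 = 372.380
Difference = 372.380 − 414.50 = -42.12

-42.12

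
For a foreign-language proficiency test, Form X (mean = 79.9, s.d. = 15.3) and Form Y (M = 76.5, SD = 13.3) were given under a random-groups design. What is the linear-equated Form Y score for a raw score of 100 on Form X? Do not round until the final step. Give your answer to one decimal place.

94.0

Linear equating: y = (SD_Y/SD_X)(x − M_X) + M_Y
y = (13.3/15.3)(100 − 79.9) + 76.5
y = 0.869281 × 20.1 + 76.5 = 17.4725 + 76.5 = 94.0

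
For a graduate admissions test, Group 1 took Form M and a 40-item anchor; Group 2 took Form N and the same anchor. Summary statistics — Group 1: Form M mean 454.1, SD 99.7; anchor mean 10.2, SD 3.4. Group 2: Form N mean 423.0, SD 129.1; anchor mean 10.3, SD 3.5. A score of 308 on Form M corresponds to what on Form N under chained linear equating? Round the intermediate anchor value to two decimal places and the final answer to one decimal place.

235.6

Form M → anchor (Group 1): v = (3.4/99.7)(308 − 454.1) + 10.2 = 5.22
anchor → Form N (Group 2): y = (129.1/3.5)(5.22 − 10.3) + 423.0 = 235.6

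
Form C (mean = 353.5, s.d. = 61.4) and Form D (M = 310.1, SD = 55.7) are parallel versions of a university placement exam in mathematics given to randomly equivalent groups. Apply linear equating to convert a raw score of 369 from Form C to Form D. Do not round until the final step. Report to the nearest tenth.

Linear equating: y = (SD_Y/SD_X)(x − M_X) + M_Y
y = (55.7/61.4)(369 − 353.5) + 310.1
y = 0.907166 × 15.5 + 310.1 = 14.0611 + 310.1 = 324.2

324.2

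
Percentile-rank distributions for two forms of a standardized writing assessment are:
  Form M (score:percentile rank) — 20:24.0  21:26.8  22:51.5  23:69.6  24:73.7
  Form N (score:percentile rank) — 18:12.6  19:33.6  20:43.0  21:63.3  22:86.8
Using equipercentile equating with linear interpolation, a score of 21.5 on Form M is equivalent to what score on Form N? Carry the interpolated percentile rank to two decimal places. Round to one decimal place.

PR of 21.5 on Form M: 26.8 + (21.5 − 21)/(22 − 21) × (51.5 − 26.8) = 39.15
On Form N, PR 39.15 falls between score 19 (PR 33.6) and 20 (PR 43.0).
Interpolate: 19 + (39.15 − 33.6)/(43.0 − 33.6) × (20 − 19) = 19.6

19.6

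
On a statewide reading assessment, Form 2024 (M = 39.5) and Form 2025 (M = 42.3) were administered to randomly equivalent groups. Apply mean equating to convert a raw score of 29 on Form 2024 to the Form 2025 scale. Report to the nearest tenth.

Mean equating: y = x + (M_Y − M_X) = 29 + (42.3 − 39.5) = 31.8

31.8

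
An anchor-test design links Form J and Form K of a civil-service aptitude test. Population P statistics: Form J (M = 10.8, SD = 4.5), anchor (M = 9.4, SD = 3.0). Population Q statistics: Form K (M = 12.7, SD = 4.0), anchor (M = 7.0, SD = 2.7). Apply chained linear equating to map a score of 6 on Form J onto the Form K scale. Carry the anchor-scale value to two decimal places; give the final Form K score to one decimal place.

11.5

Form J → anchor (Population P): v = (3.0/4.5)(6 − 10.8) + 9.4 = 6.20
anchor → Form K (Population Q): y = (4.0/2.7)(6.20 − 7.0) + 12.7 = 11.5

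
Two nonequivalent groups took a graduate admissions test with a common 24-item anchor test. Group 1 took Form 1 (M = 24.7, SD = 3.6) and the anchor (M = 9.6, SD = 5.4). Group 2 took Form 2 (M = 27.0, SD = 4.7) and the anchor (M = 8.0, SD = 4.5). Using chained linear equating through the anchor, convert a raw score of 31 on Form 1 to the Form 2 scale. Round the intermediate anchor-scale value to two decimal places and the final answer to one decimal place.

Form 1 → anchor (Group 1): v = (5.4/3.6)(31 − 24.7) + 9.6 = 19.05
anchor → Form 2 (Group 2): y = (4.7/4.5)(19.05 − 8.0) + 27.0 = 38.5

38.5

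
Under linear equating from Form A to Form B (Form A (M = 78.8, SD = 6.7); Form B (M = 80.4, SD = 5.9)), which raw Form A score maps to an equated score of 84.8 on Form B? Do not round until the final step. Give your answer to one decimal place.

83.8

Invert y = (SD_Y/SD_X)(x − M_X) + M_Y:
x = (SD_X/SD_Y)(y − M_Y) + M_X = (6.7/5.9)(84.8 − 80.4) + 78.8
x = 1.135593 × 4.400 + 78.8 = 83.8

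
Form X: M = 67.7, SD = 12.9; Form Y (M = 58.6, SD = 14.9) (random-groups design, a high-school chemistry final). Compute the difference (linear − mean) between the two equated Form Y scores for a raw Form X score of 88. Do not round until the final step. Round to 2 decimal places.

Mean-equated: 88 + (58.6 − 67.7) = 78.90
Linear-equated: (14.9/12.9)(88 − 67.7) + 58.6 = 82.047
Difference = 82.047 − 78.90 = 3.15

3.15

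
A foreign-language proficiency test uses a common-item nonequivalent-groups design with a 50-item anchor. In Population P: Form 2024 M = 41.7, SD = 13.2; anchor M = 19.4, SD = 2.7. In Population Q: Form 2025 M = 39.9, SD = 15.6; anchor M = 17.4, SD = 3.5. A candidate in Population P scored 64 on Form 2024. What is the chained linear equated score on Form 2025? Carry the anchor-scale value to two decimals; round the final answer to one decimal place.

Form 2024 → anchor (Population P): v = (2.7/13.2)(64 − 41.7) + 19.4 = 23.96
anchor → Form 2025 (Population Q): y = (15.6/3.5)(23.96 − 17.4) + 39.9 = 69.1

69.1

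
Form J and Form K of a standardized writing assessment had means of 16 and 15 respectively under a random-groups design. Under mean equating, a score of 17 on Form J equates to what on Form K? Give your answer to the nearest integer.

Mean equating: y = x + (M_Y − M_X) = 17 + (15 − 16) = 16

16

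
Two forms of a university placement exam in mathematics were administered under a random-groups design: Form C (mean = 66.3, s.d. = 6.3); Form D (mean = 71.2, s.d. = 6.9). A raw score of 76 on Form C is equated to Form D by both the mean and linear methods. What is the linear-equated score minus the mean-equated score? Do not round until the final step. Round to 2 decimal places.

0.92

Mean-equated: 76 + (71.2 − 66.3) = 80.90
Linear-equated: (6.9/6.3)(76 − 66.3) + 71.2 = 81.824
Difference = 81.824 − 80.90 = 0.92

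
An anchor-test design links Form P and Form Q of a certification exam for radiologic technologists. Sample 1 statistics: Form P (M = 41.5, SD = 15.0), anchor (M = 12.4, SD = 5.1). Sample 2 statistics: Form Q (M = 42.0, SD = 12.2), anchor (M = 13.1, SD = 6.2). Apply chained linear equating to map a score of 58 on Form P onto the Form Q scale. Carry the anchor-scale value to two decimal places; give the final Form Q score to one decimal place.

Form P → anchor (Sample 1): v = (5.1/15.0)(58 − 41.5) + 12.4 = 18.01
anchor → Form Q (Sample 2): y = (12.2/6.2)(18.01 − 13.1) + 42.0 = 51.7

51.7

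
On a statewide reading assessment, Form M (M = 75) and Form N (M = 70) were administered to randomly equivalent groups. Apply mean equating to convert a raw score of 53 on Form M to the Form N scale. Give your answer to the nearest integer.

Mean equating: y = x + (M_Y − M_X) = 53 + (70 − 75) = 48

48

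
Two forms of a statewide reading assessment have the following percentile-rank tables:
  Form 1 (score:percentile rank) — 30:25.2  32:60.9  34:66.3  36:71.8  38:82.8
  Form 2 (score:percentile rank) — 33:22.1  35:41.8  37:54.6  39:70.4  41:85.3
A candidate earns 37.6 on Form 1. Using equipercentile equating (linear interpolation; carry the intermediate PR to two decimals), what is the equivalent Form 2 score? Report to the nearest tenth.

PR of 37.6 on Form 1: 71.8 + (37.6 − 36)/(38 − 36) × (82.8 − 71.8) = 80.60
On Form 2, PR 80.60 falls between score 39 (PR 70.4) and 41 (PR 85.3).
Interpolate: 39 + (80.60 − 70.4)/(85.3 − 70.4) × (41 − 39) = 40.4

40.4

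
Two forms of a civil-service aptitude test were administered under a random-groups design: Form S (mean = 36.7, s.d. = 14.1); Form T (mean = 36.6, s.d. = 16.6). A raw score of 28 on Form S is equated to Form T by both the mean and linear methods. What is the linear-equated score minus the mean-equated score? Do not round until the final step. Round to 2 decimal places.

-1.54

Mean-equated: 28 + (36.6 − 36.7) = 27.90
Linear-equated: (16.6/14.1)(28 − 36.7) + 36.6 = 26.357
Difference = 26.357 − 27.90 = -1.54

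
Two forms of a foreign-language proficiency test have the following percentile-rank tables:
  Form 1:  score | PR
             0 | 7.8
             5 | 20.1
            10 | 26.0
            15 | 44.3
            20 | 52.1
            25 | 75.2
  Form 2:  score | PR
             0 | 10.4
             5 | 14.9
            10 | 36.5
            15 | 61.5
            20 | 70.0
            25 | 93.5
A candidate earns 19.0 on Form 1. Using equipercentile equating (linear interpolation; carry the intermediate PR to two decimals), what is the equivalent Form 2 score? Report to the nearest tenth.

PR of 19.0 on Form 1: 44.3 + (19.0 − 15)/(20 − 15) × (52.1 − 44.3) = 50.54
On Form 2, PR 50.54 falls between score 10 (PR 36.5) and 15 (PR 61.5).
Interpolate: 10 + (50.54 − 36.5)/(61.5 − 36.5) × (15 − 10) = 12.8

12.8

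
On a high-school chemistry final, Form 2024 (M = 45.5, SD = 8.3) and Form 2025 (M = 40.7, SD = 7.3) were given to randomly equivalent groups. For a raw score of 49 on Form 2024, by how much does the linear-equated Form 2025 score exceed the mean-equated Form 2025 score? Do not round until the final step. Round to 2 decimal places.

-0.42

Mean-equated: 49 + (40.7 − 45.5) = 44.20
Linear-equated: (7.3/8.3)(49 − 45.5) + 40.7 = 43.778
Difference = 43.778 − 44.20 = -0.42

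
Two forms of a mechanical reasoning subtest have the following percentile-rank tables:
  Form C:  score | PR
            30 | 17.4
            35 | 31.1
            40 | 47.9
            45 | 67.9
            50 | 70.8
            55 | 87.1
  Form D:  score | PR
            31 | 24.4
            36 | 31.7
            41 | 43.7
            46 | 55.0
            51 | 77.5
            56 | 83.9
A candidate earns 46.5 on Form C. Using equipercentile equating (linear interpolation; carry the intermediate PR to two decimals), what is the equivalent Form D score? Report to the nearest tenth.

PR of 46.5 on Form C: 67.9 + (46.5 − 45)/(50 − 45) × (70.8 − 67.9) = 68.77
On Form D, PR 68.77 falls between score 46 (PR 55.0) and 51 (PR 77.5).
Interpolate: 46 + (68.77 − 55.0)/(77.5 − 55.0) × (51 − 46) = 49.1

49.1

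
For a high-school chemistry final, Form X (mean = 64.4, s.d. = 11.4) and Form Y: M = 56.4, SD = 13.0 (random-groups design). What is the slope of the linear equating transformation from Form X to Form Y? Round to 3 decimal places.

1.140

A = SD_Y / SD_X = 13.0 / 11.4 = 1.140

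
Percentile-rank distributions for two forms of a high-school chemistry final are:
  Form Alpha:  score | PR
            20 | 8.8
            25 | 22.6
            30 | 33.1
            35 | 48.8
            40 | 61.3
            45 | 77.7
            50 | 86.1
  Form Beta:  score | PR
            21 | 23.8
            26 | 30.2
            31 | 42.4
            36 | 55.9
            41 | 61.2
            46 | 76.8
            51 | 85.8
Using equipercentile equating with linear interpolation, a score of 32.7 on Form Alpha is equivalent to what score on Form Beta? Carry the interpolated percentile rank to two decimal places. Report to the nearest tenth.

30.7

PR of 32.7 on Form Alpha: 33.1 + (32.7 − 30)/(35 − 30) × (48.8 − 33.1) = 41.58
On Form Beta, PR 41.58 falls between score 26 (PR 30.2) and 31 (PR 42.4).
Interpolate: 26 + (41.58 − 30.2)/(42.4 − 30.2) × (31 − 26) = 30.7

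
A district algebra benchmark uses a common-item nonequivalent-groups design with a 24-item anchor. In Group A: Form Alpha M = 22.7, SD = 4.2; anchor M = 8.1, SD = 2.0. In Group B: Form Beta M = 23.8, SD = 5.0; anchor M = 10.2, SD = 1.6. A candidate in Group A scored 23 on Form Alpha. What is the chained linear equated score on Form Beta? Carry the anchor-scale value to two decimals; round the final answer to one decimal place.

Form Alpha → anchor (Group A): v = (2.0/4.2)(23 − 22.7) + 8.1 = 8.24
anchor → Form Beta (Group B): y = (5.0/1.6)(8.24 − 10.2) + 23.8 = 17.7

17.7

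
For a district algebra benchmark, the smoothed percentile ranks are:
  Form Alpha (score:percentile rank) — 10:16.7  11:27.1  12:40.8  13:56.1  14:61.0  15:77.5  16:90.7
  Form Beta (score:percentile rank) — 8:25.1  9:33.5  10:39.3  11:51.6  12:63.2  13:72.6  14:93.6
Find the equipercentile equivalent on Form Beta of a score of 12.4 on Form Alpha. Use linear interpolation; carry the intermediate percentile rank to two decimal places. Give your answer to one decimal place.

10.6

PR of 12.4 on Form Alpha: 40.8 + (12.4 − 12)/(13 − 12) × (56.1 − 40.8) = 46.92
On Form Beta, PR 46.92 falls between score 10 (PR 39.3) and 11 (PR 51.6).
Interpolate: 10 + (46.92 − 39.3)/(51.6 − 39.3) × (11 − 10) = 10.6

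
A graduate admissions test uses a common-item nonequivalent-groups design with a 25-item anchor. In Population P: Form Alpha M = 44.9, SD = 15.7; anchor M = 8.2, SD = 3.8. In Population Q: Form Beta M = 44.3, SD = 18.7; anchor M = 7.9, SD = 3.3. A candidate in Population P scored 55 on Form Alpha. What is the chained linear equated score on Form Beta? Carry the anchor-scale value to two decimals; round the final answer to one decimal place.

Form Alpha → anchor (Population P): v = (3.8/15.7)(55 − 44.9) + 8.2 = 10.64
anchor → Form Beta (Population Q): y = (18.7/3.3)(10.64 − 7.9) + 44.3 = 59.8

59.8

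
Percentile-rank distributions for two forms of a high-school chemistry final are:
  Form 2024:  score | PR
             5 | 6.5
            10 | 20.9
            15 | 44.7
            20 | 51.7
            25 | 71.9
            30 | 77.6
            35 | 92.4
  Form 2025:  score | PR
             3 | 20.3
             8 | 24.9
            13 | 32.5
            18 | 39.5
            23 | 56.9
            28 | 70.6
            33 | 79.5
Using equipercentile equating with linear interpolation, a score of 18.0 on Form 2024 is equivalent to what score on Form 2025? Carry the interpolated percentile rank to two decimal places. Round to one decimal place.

20.7

PR of 18.0 on Form 2024: 44.7 + (18.0 − 15)/(20 − 15) × (51.7 − 44.7) = 48.90
On Form 2025, PR 48.90 falls between score 18 (PR 39.5) and 23 (PR 56.9).
Interpolate: 18 + (48.90 − 39.5)/(56.9 − 39.5) × (23 − 18) = 20.7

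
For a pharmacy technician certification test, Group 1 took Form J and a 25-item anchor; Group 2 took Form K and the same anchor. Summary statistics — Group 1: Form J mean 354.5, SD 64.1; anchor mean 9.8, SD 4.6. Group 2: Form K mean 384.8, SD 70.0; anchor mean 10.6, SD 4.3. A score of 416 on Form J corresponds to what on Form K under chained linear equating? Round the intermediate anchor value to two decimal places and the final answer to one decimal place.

Form J → anchor (Group 1): v = (4.6/64.1)(416 − 354.5) + 9.8 = 14.21
anchor → Form K (Group 2): y = (70.0/4.3)(14.21 − 10.6) + 384.8 = 443.6

443.6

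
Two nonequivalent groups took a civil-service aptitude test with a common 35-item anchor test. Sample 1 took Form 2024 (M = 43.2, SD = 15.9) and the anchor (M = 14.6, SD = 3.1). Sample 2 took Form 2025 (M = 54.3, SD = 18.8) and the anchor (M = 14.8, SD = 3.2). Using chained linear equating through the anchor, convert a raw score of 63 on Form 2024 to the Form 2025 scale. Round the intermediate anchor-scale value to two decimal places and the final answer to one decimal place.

Form 2024 → anchor (Sample 1): v = (3.1/15.9)(63 − 43.2) + 14.6 = 18.46
anchor → Form 2025 (Sample 2): y = (18.8/3.2)(18.46 − 14.8) + 54.3 = 75.8

75.8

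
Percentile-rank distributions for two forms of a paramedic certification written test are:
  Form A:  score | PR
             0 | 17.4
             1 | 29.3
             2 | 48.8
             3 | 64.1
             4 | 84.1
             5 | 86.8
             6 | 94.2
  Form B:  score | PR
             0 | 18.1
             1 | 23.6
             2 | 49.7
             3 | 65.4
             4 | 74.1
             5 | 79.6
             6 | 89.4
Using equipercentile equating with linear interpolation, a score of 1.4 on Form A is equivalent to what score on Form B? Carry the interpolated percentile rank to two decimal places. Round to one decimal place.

PR of 1.4 on Form A: 29.3 + (1.4 − 1)/(2 − 1) × (48.8 − 29.3) = 37.10
On Form B, PR 37.10 falls between score 1 (PR 23.6) and 2 (PR 49.7).
Interpolate: 1 + (37.10 − 23.6)/(49.7 − 23.6) × (2 − 1) = 1.5

1.5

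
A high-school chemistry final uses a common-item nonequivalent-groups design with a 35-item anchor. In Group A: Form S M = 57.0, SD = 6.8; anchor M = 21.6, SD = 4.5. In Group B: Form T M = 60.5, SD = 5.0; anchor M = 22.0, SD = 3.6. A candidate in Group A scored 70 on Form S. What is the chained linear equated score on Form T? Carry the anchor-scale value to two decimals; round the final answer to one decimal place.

71.9

Form S → anchor (Group A): v = (4.5/6.8)(70 − 57.0) + 21.6 = 30.20
anchor → Form T (Group B): y = (5.0/3.6)(30.20 − 22.0) + 60.5 = 71.9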